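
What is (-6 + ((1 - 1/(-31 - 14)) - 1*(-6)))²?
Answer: 2116/2025 ≈ 1.0449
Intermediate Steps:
(-6 + ((1 - 1/(-31 - 14)) - 1*(-6)))² = (-6 + ((1 - 1/(-45)) + 6))² = (-6 + ((1 - 1*(-1/45)) + 6))² = (-6 + ((1 + 1/45) + 6))² = (-6 + (46/45 + 6))² = (-6 + 316/45)² = (46/45)² = 2116/2025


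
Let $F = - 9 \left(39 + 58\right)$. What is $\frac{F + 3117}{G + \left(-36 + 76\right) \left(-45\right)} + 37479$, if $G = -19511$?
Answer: $\frac{798712725}{21311} \approx 37479.0$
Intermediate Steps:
$F = -873$ ($F = \left(-9\right) 97 = -873$)
$\frac{F + 3117}{G + \left(-36 + 76\right) \left(-45\right)} + 37479 = \frac{-873 + 3117}{-19511 + \left(-36 + 76\right) \left(-45\right)} + 37479 = \frac{2244}{-19511 + 40 \left(-45\right)} + 37479 = \frac{2244}{-19511 - 1800} + 37479 = \frac{2244}{-21311} + 37479 = 2244 \left(- \frac{1}{21311}\right) + 37479 = - \frac{2244}{21311} + 37479 = \frac{798712725}{21311}$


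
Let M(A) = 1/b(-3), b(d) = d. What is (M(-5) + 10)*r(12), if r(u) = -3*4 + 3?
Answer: -87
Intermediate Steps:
r(u) = -9 (r(u) = -12 + 3 = -9)
M(A) = -⅓ (M(A) = 1/(-3) = -⅓)
(M(-5) + 10)*r(12) = (-⅓ + 10)*(-9) = (29/3)*(-9) = -87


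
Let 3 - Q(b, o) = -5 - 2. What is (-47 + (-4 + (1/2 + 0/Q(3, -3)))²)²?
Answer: 19321/16 ≈ 1207.6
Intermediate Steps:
Q(b, o) = 10 (Q(b, o) = 3 - (-5 - 2) = 3 - 1*(-7) = 3 + 7 = 10)
(-47 + (-4 + (1/2 + 0/Q(3, -3)))²)² = (-47 + (-4 + (1/2 + 0/10))²)² = (-47 + (-4 + (1*(½) + 0*(⅒)))²)² = (-47 + (-4 + (½ + 0))²)² = (-47 + (-4 + ½)²)² = (-47 + (-7/2)²)² = (-47 + 49/4)² = (-139/4)² = 19321/16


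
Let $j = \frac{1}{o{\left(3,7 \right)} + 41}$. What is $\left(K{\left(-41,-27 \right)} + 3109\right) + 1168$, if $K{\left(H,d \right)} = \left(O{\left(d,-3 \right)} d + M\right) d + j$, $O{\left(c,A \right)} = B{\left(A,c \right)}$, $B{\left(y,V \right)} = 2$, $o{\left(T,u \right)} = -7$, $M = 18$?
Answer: $\frac{178467}{34} \approx 5249.0$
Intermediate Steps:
$O{\left(c,A \right)} = 2$
$j = \frac{1}{34}$ ($j = \frac{1}{-7 + 41} = \frac{1}{34} \approx 0.029412$)
$K{\left(H,d \right)} = \frac{1}{34} + d \left(18 + 2 d\right)$ ($K{\left(H,d \right)} = \left(2 d + 18\right) d + \frac{1}{34} = \left(18 + 2 d\right) d + \frac{1}{34} = d \left(18 + 2 d\right) + \frac{1}{34} = \frac{1}{34} + d \left(18 + 2 d\right)$)
$\left(K{\left(-41,-27 \right)} + 3109\right) + 1168 = \left(\left(\frac{1}{34} + 2 \left(-27\right)^{2} + 18 \left(-27\right)\right) + 3109\right) + 1168 = \left(\left(\frac{1}{34} + 2 \cdot 729 - 486\right) + 3109\right) + 1168 = \left(\left(\frac{1}{34} + 1458 - 486\right) + 3109\right) + 1168 = \left(\frac{33049}{34} + 3109\right) + 1168 = \frac{138755}{34} + 1168 = \frac{178467}{34}$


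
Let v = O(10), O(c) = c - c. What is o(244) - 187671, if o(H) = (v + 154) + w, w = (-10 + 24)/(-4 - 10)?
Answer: -187518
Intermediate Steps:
O(c) = 0
w = -1 (w = 14/(-14) = 14*(-1/14) = -1)
v = 0
o(H) = 153 (o(H) = (0 + 154) - 1 = 154 - 1 = 153)
o(244) - 187671 = 153 - 187671 = -187518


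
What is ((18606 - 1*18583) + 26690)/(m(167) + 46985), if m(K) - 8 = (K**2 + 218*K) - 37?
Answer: 26713/111251 ≈ 0.24011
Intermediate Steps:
m(K) = -29 + K**2 + 218*K (m(K) = 8 + ((K**2 + 218*K) - 37) = 8 + (-37 + K**2 + 218*K) = -29 + K**2 + 218*K)
((18606 - 1*18583) + 26690)/(m(167) + 46985) = ((18606 - 1*18583) + 26690)/((-29 + 167**2 + 218*167) + 46985) = ((18606 - 18583) + 26690)/((-29 + 27889 + 36406) + 46985) = (23 + 26690)/(64266 + 46985) = 26713/111251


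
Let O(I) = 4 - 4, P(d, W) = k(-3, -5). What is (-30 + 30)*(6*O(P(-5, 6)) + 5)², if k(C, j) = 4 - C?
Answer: 0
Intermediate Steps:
P(d, W) = 7 (P(d, W) = 4 - 1*(-3) = 4 + 3 = 7)
O(I) = 0
(-30 + 30)*(6*O(P(-5, 6)) + 5)² = (-30 + 30)*(6*0 + 5)² = 0*(0 + 5)² = 0*5² = 0*25 = 0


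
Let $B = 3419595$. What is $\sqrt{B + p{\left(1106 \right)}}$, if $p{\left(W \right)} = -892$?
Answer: $\sqrt{3418703} \approx 1849.0$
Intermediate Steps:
$\sqrt{B + p{\left(1106 \right)}} = \sqrt{3419595 - 892} = \sqrt{3418703}$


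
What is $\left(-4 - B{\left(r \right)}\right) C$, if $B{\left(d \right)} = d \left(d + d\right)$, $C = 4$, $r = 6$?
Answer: $-304$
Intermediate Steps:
$B{\left(d \right)} = 2 d^{2}$ ($B{\left(d \right)} = d 2 d = 2 d^{2}$)
$\left(-4 - B{\left(r \right)}\right) C = \left(-4 + \left(0 - 2 \cdot 6^{2}\right)\right) 4 = \left(-4 + \left(0 - 2 \cdot 36\right)\right) 4 = \left(-4 + \left(0 - 72\right)\right) 4 = \left(-4 - 72\right) 4 = \left(-76\right) 4 = -304$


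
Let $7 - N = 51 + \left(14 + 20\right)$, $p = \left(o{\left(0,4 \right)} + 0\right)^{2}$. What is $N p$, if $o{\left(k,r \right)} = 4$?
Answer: $-1248$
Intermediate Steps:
$p = 16$ ($p = \left(4 + 0\right)^{2} = 4^{2} = 16$)
$N = -78$ ($N = 7 - \left(51 + \left(14 + 20\right)\right) = 7 - \left(51 + 34\right) = 7 - 85 = -78$)
$N p = \left(-78\right) 16 = -1248$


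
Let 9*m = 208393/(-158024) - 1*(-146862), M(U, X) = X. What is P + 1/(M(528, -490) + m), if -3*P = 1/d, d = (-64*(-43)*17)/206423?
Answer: -4646511433860433/3159411444212160 ≈ -1.4707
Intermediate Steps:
d = 46784/206423 (d = (2752*17)*(1/206423) = 46784*(1/206423) = 46784/206423 ≈ 0.22664)
m = 23207512295/1422216 (m = (208393/(-158024) - 1*(-146862))/9 = (208393*(-1/158024) + 146862)/9 = (-208393/158024 + 146862)/9 = (⅑)*(23207512295/158024) = 23207512295/1422216 ≈ 16318.)
P = -206423/140352 (P = -1/(3*46784/206423) = -⅓*206423/46784 = -206423/140352 ≈ -1.4708)
P + 1/(M(528, -490) + m) = -206423/140352 + 1/(-490 + 23207512295/1422216) = -206423/140352 + 1/(22510626455/1422216) = -206423/140352 + 1422216/22510626455 = -4646511433860433/3159411444212160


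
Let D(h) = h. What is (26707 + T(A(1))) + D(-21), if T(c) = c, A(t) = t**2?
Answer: 26687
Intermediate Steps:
(26707 + T(A(1))) + D(-21) = (26707 + 1**2) - 21 = (26707 + 1) - 21 = 26708 - 21 = 26687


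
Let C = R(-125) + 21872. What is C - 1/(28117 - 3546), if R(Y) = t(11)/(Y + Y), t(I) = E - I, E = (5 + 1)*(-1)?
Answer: 134354645457/6142750 ≈ 21872.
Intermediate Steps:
E = -6 (E = 6*(-1) = -6)
t(I) = -6 - I
R(Y) = -17/(2*Y) (R(Y) = (-6 - 1*11)/(Y + Y) = (-6 - 11)/((2*Y)) = -17/(2*Y))
C = 5468017/250 (C = -17/2/(-125) + 21872 = -17/2*(-1/125) + 21872 = 17/250 + 21872 = 5468017/250 ≈ 21872.)
C - 1/(28117 - 3546) = 5468017/250 - 1/(28117 - 3546) = 5468017/250 - 1/24571 = 134354645457/6142750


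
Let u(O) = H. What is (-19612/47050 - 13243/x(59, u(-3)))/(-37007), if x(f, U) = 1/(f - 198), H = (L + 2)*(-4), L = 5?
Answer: -43304269119/870589675 ≈ -49.741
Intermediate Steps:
H = -28 (H = (5 + 2)*(-4) = 7*(-4) = -28)
u(O) = -28
x(f, U) = 1/(-198 + f)
(-19612/47050 - 13243/x(59, u(-3)))/(-37007) = (-19612/47050 - 13243/(1/(-198 + 59)))/(-37007) = (-19612*1/47050 - 13243/(1/(-139)))*(-1/37007) = (-9806/23525 - 13243/(-1/139))*(-1/37007) = (-9806/23525 - 13243*(-139))*(-1/37007) = (-9806/23525 + 1840777)*(-1/37007) = (43304269119/23525)*(-1/37007) = -43304269119/870589675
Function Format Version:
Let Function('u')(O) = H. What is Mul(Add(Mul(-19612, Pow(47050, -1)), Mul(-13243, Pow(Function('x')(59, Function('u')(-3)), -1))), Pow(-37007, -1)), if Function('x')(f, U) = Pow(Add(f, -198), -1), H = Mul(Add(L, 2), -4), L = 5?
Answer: Rational(-43304269119, 870589675) ≈ -49.741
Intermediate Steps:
H = -28 (H = Mul(Add(5, 2), -4) = Mul(7, -4) = -28)
Function('u')(O) = -28
Function('x')(f, U) = Pow(Add(-198, f), -1)
Mul(Add(Mul(-19612, Pow(47050, -1)), Mul(-13243, Pow(Function('x')(59, Function('u')(-3)), -1))), Pow(-37007, -1)) = Mul(Add(Mul(-19612, Pow(47050, -1)), Mul(-13243, Pow(Pow(Add(-198, 59), -1), -1))), Pow(-37007, -1)) = Mul(Add(Mul(-19612, Rational(1, 47050)), Mul(-13243, Pow(Pow(-139, -1), -1))), Rational(-1, 37007)) = Mul(Add(Rational(-9806, 23525), Mul(-13243, Pow(Rational(-1, 139), -1))), Rational(-1, 37007)) = Mul(Add(Rational(-9806, 23525), Mul(-13243, -139)), Rational(-1, 37007)) = Mul(Add(Rational(-9806, 23525), 1840777), Rational(-1, 37007)) = Mul(Rational(43304269119, 23525), Rational(-1, 37007)) = Rational(-43304269119, 870589675)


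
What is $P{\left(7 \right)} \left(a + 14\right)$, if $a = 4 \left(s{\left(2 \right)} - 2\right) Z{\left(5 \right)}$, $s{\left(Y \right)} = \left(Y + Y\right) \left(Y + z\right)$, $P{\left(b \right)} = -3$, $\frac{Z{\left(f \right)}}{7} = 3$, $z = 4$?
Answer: $-5586$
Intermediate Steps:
$Z{\left(f \right)} = 21$ ($Z{\left(f \right)} = 7 \cdot 3 = 21$)
$s{\left(Y \right)} = 2 Y \left(4 + Y\right)$ ($s{\left(Y \right)} = \left(Y + Y\right) \left(Y + 4\right) = 2 Y \left(4 + Y\right)$)
$a = 1848$ ($a = 4 \left(2 \cdot 2 \left(4 + 2\right) - 2\right) 21 = 4 \left(2 \cdot 2 \cdot 6 - 2\right) 21 = 4 \left(24 - 2\right) 21 = 4 \cdot 22 \cdot 21 = 88 \cdot 21 = 1848$)
$P{\left(7 \right)} \left(a + 14\right) = - 3 \left(1848 + 14\right) = \left(-3\right) 1862 = -5586$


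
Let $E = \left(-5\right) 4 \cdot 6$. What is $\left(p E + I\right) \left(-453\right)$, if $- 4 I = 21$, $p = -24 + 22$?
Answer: $- \frac{425367}{4} \approx -1.0634 \cdot 10^{5}$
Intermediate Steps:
$p = -2$
$I = - \frac{21}{4}$ ($I = \left(- \frac{1}{4}\right) 21 = - \frac{21}{4} \approx -5.25$)
$E = -120$ ($E = \left(-20\right) 6 = -120$)
$\left(p E + I\right) \left(-453\right) = \left(\left(-2\right) \left(-120\right) - \frac{21}{4}\right) \left(-453\right) = \left(240 - \frac{21}{4}\right) \left(-453\right) = \frac{939}{4} \left(-453\right) = - \frac{425367}{4}$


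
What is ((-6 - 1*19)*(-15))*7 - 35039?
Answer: -32414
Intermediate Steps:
((-6 - 1*19)*(-15))*7 - 35039 = ((-6 - 19)*(-15))*7 - 35039 = -25*(-15)*7 - 35039 = 375*7 - 35039 = 2625 - 35039 = -32414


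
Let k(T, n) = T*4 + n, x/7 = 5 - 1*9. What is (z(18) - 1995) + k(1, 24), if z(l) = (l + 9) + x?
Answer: -1968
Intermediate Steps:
x = -28 (x = 7*(5 - 1*9) = 7*(5 - 9) = 7*(-4) = -28)
k(T, n) = n + 4*T (k(T, n) = 4*T + n = n + 4*T)
z(l) = -19 + l (z(l) = (l + 9) - 28 = (9 + l) - 28 = -19 + l)
(z(18) - 1995) + k(1, 24) = ((-19 + 18) - 1995) + (24 + 4*1) = (-1 - 1995) + (24 + 4) = -1996 + 28 = -1968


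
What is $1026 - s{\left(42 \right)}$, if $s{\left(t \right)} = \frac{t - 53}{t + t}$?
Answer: $\frac{86195}{84} \approx 1026.1$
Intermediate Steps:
$s{\left(t \right)} = \frac{-53 + t}{2 t}$
$1026 - s{\left(42 \right)} = 1026 - \frac{-53 + 42}{2 \cdot 42} = 1026 - \frac{1}{2} \cdot \frac{1}{42} \left(-11\right) = 1026 - - \frac{11}{84} = 1026 + \frac{11}{84} = \frac{86195}{84}$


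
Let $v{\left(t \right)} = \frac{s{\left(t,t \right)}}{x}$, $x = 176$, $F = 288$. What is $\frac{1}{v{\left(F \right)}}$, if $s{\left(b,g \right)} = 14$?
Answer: $\frac{88}{7} \approx 12.571$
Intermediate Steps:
$v{\left(t \right)} = \frac{7}{88}$ ($v{\left(t \right)} = \frac{14}{176} = 14 \cdot \frac{1}{176} = \frac{7}{88}$)
$\frac{1}{v{\left(F \right)}} = \frac{1}{\frac{7}{88}} = \frac{88}{7}$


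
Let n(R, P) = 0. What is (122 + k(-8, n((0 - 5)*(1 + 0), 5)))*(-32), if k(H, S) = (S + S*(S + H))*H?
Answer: -3904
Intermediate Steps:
k(H, S) = H*(S + S*(H + S)) (k(H, S) = (S + S*(H + S))*H = H*(S + S*(H + S)))
(122 + k(-8, n((0 - 5)*(1 + 0), 5)))*(-32) = (122 - 8*0*(1 - 8 + 0))*(-32) = (122 - 8*0*(-7))*(-32) = (122 + 0)*(-32) = 122*(-32) = -3904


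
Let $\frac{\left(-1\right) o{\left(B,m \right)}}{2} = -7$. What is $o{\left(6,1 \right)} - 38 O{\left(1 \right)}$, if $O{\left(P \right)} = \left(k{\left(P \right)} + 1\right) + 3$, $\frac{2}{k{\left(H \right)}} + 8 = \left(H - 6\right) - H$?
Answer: $- \frac{928}{7} \approx -132.57$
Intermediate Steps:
$o{\left(B,m \right)} = 14$ ($o{\left(B,m \right)} = \left(-2\right) \left(-7\right) = 14$)
$k{\left(H \right)} = - \frac{1}{7}$ ($k{\left(H \right)} = \frac{2}{-8 + \left(\left(H - 6\right) - H\right)} = \frac{2}{-8 + \left(\left(-6 + H\right) - H\right)} = \frac{2}{-8 - 6} = \frac{2}{-14} = 2 \left(- \frac{1}{14}\right) = - \frac{1}{7}$)
$O{\left(P \right)} = \frac{27}{7}$ ($O{\left(P \right)} = \left(- \frac{1}{7} + 1\right) + 3 = \frac{6}{7} + 3 = \frac{27}{7}$)
$o{\left(6,1 \right)} - 38 O{\left(1 \right)} = 14 - \frac{1026}{7} = - \frac{928}{7}$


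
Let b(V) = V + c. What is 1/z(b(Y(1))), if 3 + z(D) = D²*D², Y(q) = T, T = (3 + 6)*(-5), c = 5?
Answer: 1/2559997 ≈ 3.9063e-7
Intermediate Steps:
T = -45 (T = 9*(-5) = -45)
Y(q) = -45
b(V) = 5 + V (b(V) = V + 5 = 5 + V)
z(D) = -3 + D⁴ (z(D) = -3 + D²*D² = -3 + D⁴)
1/z(b(Y(1))) = 1/(-3 + (5 - 45)⁴) = 1/(-3 + (-40)⁴) = 1/(-3 + 2560000) = 1/2559997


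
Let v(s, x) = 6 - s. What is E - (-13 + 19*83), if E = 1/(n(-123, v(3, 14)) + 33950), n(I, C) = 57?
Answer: -53186947/34007 ≈ -1564.0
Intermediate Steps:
E = 1/34007 (E = 1/(57 + 33950) = 1/34007 ≈ 2.9406e-5)
E - (-13 + 19*83) = 1/34007 - (-13 + 19*83) = 1/34007 - (-13 + 1577) = 1/34007 - 1*1564 = 1/34007 - 1564 = -53186947/34007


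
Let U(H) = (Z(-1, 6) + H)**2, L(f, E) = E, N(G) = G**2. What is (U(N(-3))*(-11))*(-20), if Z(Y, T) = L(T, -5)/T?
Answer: 132055/9 ≈ 14673.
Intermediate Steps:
Z(Y, T) = -5/T
U(H) = (-5/6 + H)**2
(U(N(-3))*(-11))*(-20) = (((-5 + 6*(-3)**2)**2/36)*(-11))*(-20) = (((-5 + 6*9)**2/36)*(-11))*(-20) = (((-5 + 54)**2/36)*(-11))*(-20) = (((1/36)*49**2)*(-11))*(-20) = (((1/36)*2401)*(-11))*(-20) = ((2401/36)*(-11))*(-20) = -26411/36*(-20) = 132055/9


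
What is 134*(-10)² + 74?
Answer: 13474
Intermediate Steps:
134*(-10)² + 74 = 134*100 + 74 = 13400 + 74 = 13474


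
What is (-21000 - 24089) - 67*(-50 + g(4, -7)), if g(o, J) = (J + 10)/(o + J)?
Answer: -41672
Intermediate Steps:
g(o, J) = (10 + J)/(J + o)
(-21000 - 24089) - 67*(-50 + g(4, -7)) = (-21000 - 24089) - 67*(-50 + (10 - 7)/(-7 + 4)) = -45089 - 67*(-50 + 3/(-3)) = -45089 - 67*(-50 - ⅓*3) = -45089 - 67*(-50 - 1) = -45089 - 67*(-51) = -45089 + 3417 = -41672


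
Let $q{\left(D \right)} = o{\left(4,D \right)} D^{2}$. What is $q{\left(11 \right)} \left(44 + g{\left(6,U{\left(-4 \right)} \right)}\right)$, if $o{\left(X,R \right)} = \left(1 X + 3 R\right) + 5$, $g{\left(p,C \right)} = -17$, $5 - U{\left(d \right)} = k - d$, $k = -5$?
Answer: $137214$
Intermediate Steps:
$U{\left(d \right)} = 10 + d$ ($U{\left(d \right)} = 5 - \left(-5 - d\right) = 5 + \left(5 + d\right) = 10 + d$)
$o{\left(X,R \right)} = 5 + X + 3 R$ ($o{\left(X,R \right)} = \left(X + 3 R\right) + 5 = 5 + X + 3 R$)
$q{\left(D \right)} = D^{2} \left(9 + 3 D\right)$ ($q{\left(D \right)} = \left(5 + 4 + 3 D\right) D^{2} = \left(9 + 3 D\right) D^{2} = D^{2} \left(9 + 3 D\right)$)
$q{\left(11 \right)} \left(44 + g{\left(6,U{\left(-4 \right)} \right)}\right) = 3 \cdot 11^{2} \left(3 + 11\right) \left(44 - 17\right) = 3 \cdot 121 \cdot 14 \cdot 27 = 5082 \cdot 27 = 137214$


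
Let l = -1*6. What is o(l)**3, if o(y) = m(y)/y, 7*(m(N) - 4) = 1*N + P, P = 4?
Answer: -2197/9261 ≈ -0.23723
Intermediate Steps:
m(N) = 32/7 + N/7 (m(N) = 4 + (1*N + 4)/7 = 4 + (N + 4)/7 = 4 + (4 + N)/7 = 4 + (4/7 + N/7) = 32/7 + N/7)
l = -6
o(y) = (32/7 + y/7)/y
o(l)**3 = ((1/7)*(32 - 6)/(-6))**3 = ((1/7)*(-1/6)*26)**3 = (-13/21)**3 = -2197/9261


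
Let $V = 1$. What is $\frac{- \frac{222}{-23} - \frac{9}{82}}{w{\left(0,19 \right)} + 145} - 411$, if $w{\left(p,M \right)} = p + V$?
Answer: $- \frac{113153319}{275356} \approx -410.93$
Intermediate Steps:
$w{\left(p,M \right)} = 1 + p$ ($w{\left(p,M \right)} = p + 1 = 1 + p$)
$\frac{- \frac{222}{-23} - \frac{9}{82}}{w{\left(0,19 \right)} + 145} - 411 = \frac{- \frac{222}{-23} - \frac{9}{82}}{\left(1 + 0\right) + 145} - 411 = \frac{\left(-222\right) \left(- \frac{1}{23}\right) - \frac{9}{82}}{1 + 145} - 411 = \frac{\frac{222}{23} - \frac{9}{82}}{146} - 411 = \frac{1}{146} \cdot \frac{17997}{1886} - 411 = \frac{17997}{275356} - 411 = - \frac{113153319}{275356}$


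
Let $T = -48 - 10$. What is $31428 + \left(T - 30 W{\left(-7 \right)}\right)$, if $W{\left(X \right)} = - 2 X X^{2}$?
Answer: $10790$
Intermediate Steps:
$T = -58$ ($T = -48 - 10 = -58$)
$W{\left(X \right)} = - 2 X^{3}$
$31428 + \left(T - 30 W{\left(-7 \right)}\right) = 31428 - \left(58 + 30 \left(- 2 \left(-7\right)^{3}\right)\right) = 31428 - \left(58 + 30 \left(\left(-2\right) \left(-343\right)\right)\right) = 31428 - 20638 = 10790$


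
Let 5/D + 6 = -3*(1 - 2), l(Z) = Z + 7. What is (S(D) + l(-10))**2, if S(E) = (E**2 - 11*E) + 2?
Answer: 32761/81 ≈ 404.46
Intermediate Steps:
l(Z) = 7 + Z
D = -5/3 (D = 5/(-6 - 3*(1 - 2)) = 5/(-6 - 3*(-1)) = 5/(-6 + 3) = 5/(-3) = 5*(-1/3) = -5/3 ≈ -1.6667)
S(E) = 2 + E**2 - 11*E
(S(D) + l(-10))**2 = ((2 + (-5/3)**2 - 11*(-5/3)) + (7 - 10))**2 = ((2 + 25/9 + 55/3) - 3)**2 = (208/9 - 3)**2 = (181/9)**2 = 32761/81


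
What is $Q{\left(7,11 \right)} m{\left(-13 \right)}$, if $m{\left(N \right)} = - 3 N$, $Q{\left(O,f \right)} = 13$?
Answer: $507$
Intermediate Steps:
$Q{\left(7,11 \right)} m{\left(-13 \right)} = 13 \left(\left(-3\right) \left(-13\right)\right) = 13 \cdot 39 = 507$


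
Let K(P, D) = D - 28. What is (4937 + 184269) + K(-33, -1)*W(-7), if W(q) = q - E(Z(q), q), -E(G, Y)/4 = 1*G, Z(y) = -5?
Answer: 189989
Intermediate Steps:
E(G, Y) = -4*G
K(P, D) = -28 + D
W(q) = -20 + q (W(q) = q - (-4)*(-5) = q - 1*20 = q - 20 = -20 + q)
(4937 + 184269) + K(-33, -1)*W(-7) = (4937 + 184269) + (-28 - 1)*(-20 - 7) = 189206 - 29*(-27) = 189206 + 783 = 189989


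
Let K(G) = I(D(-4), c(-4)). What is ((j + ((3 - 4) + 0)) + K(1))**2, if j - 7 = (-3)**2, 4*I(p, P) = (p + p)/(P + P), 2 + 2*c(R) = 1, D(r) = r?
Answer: 289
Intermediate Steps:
c(R) = -1/2 (c(R) = -1 + (1/2)*1 = -1 + 1/2 = -1/2)
I(p, P) = p/(4*P) (I(p, P) = ((p + p)/(P + P))/4 = ((2*p)/((2*P)))/4 = ((2*p)*(1/(2*P)))/4 = (p/P)/4 = p/(4*P))
K(G) = 2 (K(G) = (1/4)*(-4)/(-1/2) = (1/4)*(-4)*(-2) = 2)
j = 16 (j = 7 + (-3)**2 = 7 + 9 = 16)
((j + ((3 - 4) + 0)) + K(1))**2 = ((16 + ((3 - 4) + 0)) + 2)**2 = ((16 + (-1 + 0)) + 2)**2 = ((16 - 1) + 2)**2 = (15 + 2)**2 = 17**2 = 289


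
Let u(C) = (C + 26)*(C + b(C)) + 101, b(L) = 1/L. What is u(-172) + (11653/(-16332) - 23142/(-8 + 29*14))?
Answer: 3515483349977/139752924 ≈ 25155.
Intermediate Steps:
u(C) = 101 + (26 + C)*(C + 1/C) (u(C) = (C + 26)*(C + 1/C) + 101 = (26 + C)*(C + 1/C) + 101 = 101 + (26 + C)*(C + 1/C))
u(-172) + (11653/(-16332) - 23142/(-8 + 29*14)) = (102 + (-172)² + 26*(-172) + 26/(-172)) + (11653/(-16332) - 23142/(-8 + 29*14)) = (102 + 29584 - 4472 + 26*(-1/172)) + (11653*(-1/16332) - 23142/(-8 + 406)) = (102 + 29584 - 4472 - 13/86) + (-11653/16332 - 23142/398) = 2168391/86 + (-11653/16332 - 23142*1/398) = 2168391/86 + (-11653/16332 - 11571/199) = 2168391/86 - 191296519/3250068 = 3515483349977/139752924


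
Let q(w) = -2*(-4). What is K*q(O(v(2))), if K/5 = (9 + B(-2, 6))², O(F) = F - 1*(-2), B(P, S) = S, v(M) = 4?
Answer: 9000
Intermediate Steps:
O(F) = 2 + F (O(F) = F + 2 = 2 + F)
q(w) = 8
K = 1125 (K = 5*(9 + 6)² = 5*15² = 5*225 = 1125)
K*q(O(v(2))) = 1125*8 = 9000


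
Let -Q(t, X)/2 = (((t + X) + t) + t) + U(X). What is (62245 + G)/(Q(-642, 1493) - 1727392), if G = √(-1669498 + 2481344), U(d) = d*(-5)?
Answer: -62245/1711596 - √811846/1711596 ≈ -0.036893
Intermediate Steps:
U(d) = -5*d
G = √811846 ≈ 901.03
Q(t, X) = -6*t + 8*X (Q(t, X) = -2*((((t + X) + t) + t) - 5*X) = -2*((((X + t) + t) + t) - 5*X) = -2*(((X + 2*t) + t) - 5*X) = -2*((X + 3*t) - 5*X) = -2*(-4*X + 3*t) = -6*t + 8*X)
(62245 + G)/(Q(-642, 1493) - 1727392) = (62245 + √811846)/((-6*(-642) + 8*1493) - 1727392) = (62245 + √811846)/((3852 + 11944) - 1727392) = (62245 + √811846)/(15796 - 1727392) = (62245 + √811846)/(-1711596) = (62245 + √811846)*(-1/1711596) = -62245/1711596 - √811846/1711596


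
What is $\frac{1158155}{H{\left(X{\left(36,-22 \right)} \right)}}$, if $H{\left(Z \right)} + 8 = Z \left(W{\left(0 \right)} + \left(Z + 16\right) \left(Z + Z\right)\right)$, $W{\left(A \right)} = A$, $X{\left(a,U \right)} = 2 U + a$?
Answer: $\frac{1158155}{1016} \approx 1139.9$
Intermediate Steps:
$X{\left(a,U \right)} = a + 2 U$
$H{\left(Z \right)} = -8 + 2 Z^{2} \left(16 + Z\right)$ ($H{\left(Z \right)} = -8 + Z \left(0 + \left(Z + 16\right) \left(Z + Z\right)\right) = -8 + Z \left(0 + \left(16 + Z\right) 2 Z\right) = -8 + Z \left(0 + 2 Z \left(16 + Z\right)\right) = -8 + Z 2 Z \left(16 + Z\right) = -8 + 2 Z^{2} \left(16 + Z\right)$)
$\frac{1158155}{H{\left(X{\left(36,-22 \right)} \right)}} = \frac{1158155}{-8 + 2 \left(36 + 2 \left(-22\right)\right)^{3} + 32 \left(36 + 2 \left(-22\right)\right)^{2}} = \frac{1158155}{-8 + 2 \left(36 - 44\right)^{3} + 32 \left(36 - 44\right)^{2}} = \frac{1158155}{-8 + 2 \left(-8\right)^{3} + 32 \left(-8\right)^{2}} = \frac{1158155}{-8 + 2 \left(-512\right) + 32 \cdot 64} = \frac{1158155}{-8 - 1024 + 2048} = \frac{1158155}{1016}$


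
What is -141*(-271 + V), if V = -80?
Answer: 49491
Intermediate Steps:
-141*(-271 + V) = -141*(-271 - 80) = -141*(-351) = 49491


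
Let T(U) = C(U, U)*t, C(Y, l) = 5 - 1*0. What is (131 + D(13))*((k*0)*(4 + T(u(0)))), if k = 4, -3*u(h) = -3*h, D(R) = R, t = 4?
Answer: 0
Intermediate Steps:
u(h) = h (u(h) = -(-1)*h = h)
C(Y, l) = 5 (C(Y, l) = 5 + 0 = 5)
T(U) = 20 (T(U) = 5*4 = 20)
(131 + D(13))*((k*0)*(4 + T(u(0)))) = (131 + 13)*((4*0)*(4 + 20)) = 144*(0*24) = 144*0 = 0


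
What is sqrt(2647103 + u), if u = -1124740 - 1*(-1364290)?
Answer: sqrt(2886653) ≈ 1699.0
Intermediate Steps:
u = 239550 (u = -1124740 + 1364290 = 239550)
sqrt(2647103 + u) = sqrt(2647103 + 239550) = sqrt(2886653)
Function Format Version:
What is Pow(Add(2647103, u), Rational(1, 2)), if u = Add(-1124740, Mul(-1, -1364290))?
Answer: Pow(2886653, Rational(1, 2)) ≈ 1699.0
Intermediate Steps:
u = 239550 (u = Add(-1124740, 1364290) = 239550)
Pow(Add(2647103, u), Rational(1, 2)) = Pow(Add(2647103, 239550), Rational(1, 2)) = Pow(2886653, Rational(1, 2))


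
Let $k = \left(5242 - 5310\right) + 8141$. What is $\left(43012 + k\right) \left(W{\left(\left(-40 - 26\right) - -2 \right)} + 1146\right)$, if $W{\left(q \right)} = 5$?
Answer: $58798835$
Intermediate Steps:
$k = 8073$ ($k = \left(5242 - 5310\right) + 8141 = -68 + 8141 = 8073$)
$\left(43012 + k\right) \left(W{\left(\left(-40 - 26\right) - -2 \right)} + 1146\right) = \left(43012 + 8073\right) \left(5 + 1146\right) = 51085 \cdot 1151 = 58798835$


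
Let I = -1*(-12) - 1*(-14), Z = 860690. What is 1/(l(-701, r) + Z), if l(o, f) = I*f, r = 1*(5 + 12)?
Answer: 1/861132 ≈ 1.1613e-6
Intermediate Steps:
r = 17 (r = 1*17 = 17)
I = 26 (I = 12 + 14 = 26)
l(o, f) = 26*f
1/(l(-701, r) + Z) = 1/(26*17 + 860690) = 1/(442 + 860690) = 1/861132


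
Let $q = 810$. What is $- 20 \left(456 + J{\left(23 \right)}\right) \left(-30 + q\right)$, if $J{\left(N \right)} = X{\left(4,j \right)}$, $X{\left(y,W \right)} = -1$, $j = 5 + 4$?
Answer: $-7098000$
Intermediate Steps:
$j = 9$
$J{\left(N \right)} = -1$
$- 20 \left(456 + J{\left(23 \right)}\right) \left(-30 + q\right) = - 20 \left(456 - 1\right) \left(-30 + 810\right) = - 20 \cdot 455 \cdot 780 = \left(-20\right) 354900 = -7098000$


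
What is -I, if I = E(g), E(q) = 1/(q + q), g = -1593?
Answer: 1/3186 ≈ 0.00031387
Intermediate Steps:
E(q) = 1/(2*q)
I = -1/3186 (I = (½)/(-1593) = (½)*(-1/1593) = -1/3186 ≈ -0.00031387)
-I = -1*(-1/3186) = 1/3186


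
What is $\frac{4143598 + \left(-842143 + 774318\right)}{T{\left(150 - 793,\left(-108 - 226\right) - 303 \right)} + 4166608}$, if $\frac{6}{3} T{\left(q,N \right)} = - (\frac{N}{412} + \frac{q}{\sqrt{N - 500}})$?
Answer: $\frac{13110148168483133112696}{13402330889178921940873} + \frac{889703683576032 i \sqrt{1137}}{13402330889178921940873} \approx 0.9782 + 2.2384 \cdot 10^{-6} i$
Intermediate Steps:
$T{\left(q,N \right)} = - \frac{N}{824} - \frac{q}{2 \sqrt{-500 + N}}$ ($T{\left(q,N \right)} = \frac{\left(-1\right) \left(\frac{N}{412} + \frac{q}{\sqrt{N - 500}}\right)}{2} = \frac{\left(-1\right) \left(N \frac{1}{412} + \frac{q}{\sqrt{-500 + N}}\right)}{2} = \frac{\left(-1\right) \left(\frac{N}{412} + \frac{q}{\sqrt{-500 + N}}\right)}{2} = \frac{- \frac{N}{412} - \frac{q}{\sqrt{-500 + N}}}{2} = - \frac{N}{824} - \frac{q}{2 \sqrt{-500 + N}}$)
$\frac{4143598 + \left(-842143 + 774318\right)}{T{\left(150 - 793,\left(-108 - 226\right) - 303 \right)} + 4166608} = \frac{4143598 + \left(-842143 + 774318\right)}{\left(- \frac{\left(-108 - 226\right) - 303}{824} - \frac{150 - 793}{2 \sqrt{-500 - 637}}\right) + 4166608} = \frac{4143598 - 67825}{\left(- \frac{-334 - 303}{824} - \frac{150 - 793}{2 \sqrt{-500 - 637}}\right) + 4166608} = \frac{4075773}{\left(\left(- \frac{1}{824}\right) \left(-637\right) - - \frac{643}{2 \sqrt{-500 - 637}}\right) + 4166608} = \frac{4075773}{\left(\frac{637}{824} - - \frac{643}{2 i \sqrt{1137}}\right) + 4166608} = \frac{4075773}{\left(\frac{637}{824} - - \frac{643 \left(- \frac{i \sqrt{1137}}{1137}\right)}{2}\right) + 4166608} = \frac{4075773}{\left(\frac{637}{824} - \frac{643 i \sqrt{1137}}{2274}\right) + 4166608} = \frac{4075773}{\frac{3433285629}{824} - \frac{643 i \sqrt{1137}}{2274}}$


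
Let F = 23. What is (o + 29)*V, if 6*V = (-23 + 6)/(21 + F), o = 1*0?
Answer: -493/264 ≈ -1.8674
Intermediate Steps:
o = 0
V = -17/264 (V = ((-23 + 6)/(21 + 23))/6 = (-17/44)/6 = (-17*1/44)/6 = (1/6)*(-17/44) = -17/264 ≈ -0.064394)
(o + 29)*V = (0 + 29)*(-17/264) = 29*(-17/264) = -493/264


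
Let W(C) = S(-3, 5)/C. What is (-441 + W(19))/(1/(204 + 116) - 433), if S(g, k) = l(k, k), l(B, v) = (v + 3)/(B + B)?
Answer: 2681024/2632621 ≈ 1.0184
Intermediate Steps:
l(B, v) = (3 + v)/(2*B) (l(B, v) = (3 + v)/((2*B)) = (3 + v)*(1/(2*B)) = (3 + v)/(2*B))
S(g, k) = (3 + k)/(2*k)
W(C) = 4/(5*C) (W(C) = ((½)*(3 + 5)/5)/C = ((½)*(⅕)*8)/C = 4/(5*C))
(-441 + W(19))/(1/(204 + 116) - 433) = (-441 + (⅘)/19)/(1/(204 + 116) - 433) = (-441 + (⅘)*(1/19))/(1/320 - 433) = (-441 + 4/95)/(1/320 - 433) = -41891/(95*(-138559/320)) = -41891/95*(-320/138559) = 2681024/2632621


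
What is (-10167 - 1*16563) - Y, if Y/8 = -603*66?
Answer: 291654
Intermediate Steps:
Y = -318384 (Y = 8*(-603*66) = 8*(-39798) = -318384)
(-10167 - 1*16563) - Y = (-10167 - 1*16563) - 1*(-318384) = (-10167 - 16563) + 318384 = -26730 + 318384 = 291654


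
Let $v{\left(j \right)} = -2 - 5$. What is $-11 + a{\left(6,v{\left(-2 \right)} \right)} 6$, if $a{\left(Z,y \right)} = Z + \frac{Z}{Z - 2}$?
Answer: $34$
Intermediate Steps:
$v{\left(j \right)} = -7$
$a{\left(Z,y \right)} = Z + \frac{Z}{-2 + Z}$ ($a{\left(Z,y \right)} = Z + \frac{Z}{Z - 2} = Z + \frac{Z}{-2 + Z}$)
$-11 + a{\left(6,v{\left(-2 \right)} \right)} 6 = -11 + \frac{6 \left(-1 + 6\right)}{-2 + 6} \cdot 6 = -11 + 6 \cdot \frac{1}{4} \cdot 5 \cdot 6 = -11 + \frac{15}{2} \cdot 6 = -11 + 45 = 34$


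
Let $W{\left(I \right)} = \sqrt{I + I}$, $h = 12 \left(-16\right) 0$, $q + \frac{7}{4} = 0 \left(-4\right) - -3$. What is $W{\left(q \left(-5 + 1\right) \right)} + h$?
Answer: $i \sqrt{10} \approx 3.1623 i$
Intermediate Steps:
$q = \frac{5}{4}$ ($q = - \frac{7}{4} + \left(0 \left(-4\right) - -3\right) = - \frac{7}{4} + \left(0 + 3\right) = - \frac{7}{4} + 3 = \frac{5}{4} \approx 1.25$)
$h = 0$ ($h = \left(-192\right) 0 = 0$)
$W{\left(I \right)} = \sqrt{2} \sqrt{I}$ ($W{\left(I \right)} = \sqrt{2 I} = \sqrt{2} \sqrt{I}$)
$W{\left(q \left(-5 + 1\right) \right)} + h = \sqrt{2} \sqrt{\frac{5 \left(-5 + 1\right)}{4}} + 0 = \sqrt{2} \sqrt{\frac{5}{4} \left(-4\right)} + 0 = \sqrt{2} \sqrt{-5} + 0 = \sqrt{2} i \sqrt{5} + 0 = i \sqrt{10} + 0 = i \sqrt{10}$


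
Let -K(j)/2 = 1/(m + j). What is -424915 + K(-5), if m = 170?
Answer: -70110977/165 ≈ -4.2492e+5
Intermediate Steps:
K(j) = -2/(170 + j)
-424915 + K(-5) = -424915 - 2/(170 - 5) = -424915 - 2/165 = -70110977/165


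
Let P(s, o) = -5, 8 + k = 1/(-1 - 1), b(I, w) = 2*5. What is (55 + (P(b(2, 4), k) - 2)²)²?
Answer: 10816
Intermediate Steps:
b(I, w) = 10
k = -17/2 (k = -8 + 1/(-1 - 1) = -8 + 1/(-2) = -8 - ½ = -17/2 ≈ -8.5000)
(55 + (P(b(2, 4), k) - 2)²)² = (55 + (-5 - 2)²)² = (55 + (-7)²)² = (55 + 49)² = 104² = 10816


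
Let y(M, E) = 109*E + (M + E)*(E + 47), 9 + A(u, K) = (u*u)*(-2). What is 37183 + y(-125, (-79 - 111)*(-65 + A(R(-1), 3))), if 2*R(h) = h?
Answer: 200834138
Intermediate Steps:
R(h) = h/2
A(u, K) = -9 - 2*u² (A(u, K) = -9 + (u*u)*(-2) = -9 + u²*(-2) = -9 - 2*u²)
y(M, E) = 109*E + (47 + E)*(E + M) (y(M, E) = 109*E + (E + M)*(47 + E) = 109*E + (47 + E)*(E + M))
37183 + y(-125, (-79 - 111)*(-65 + A(R(-1), 3))) = 37183 + (((-79 - 111)*(-65 + (-9 - 2*((½)*(-1))²)))² + 47*(-125) + 156*((-79 - 111)*(-65 + (-9 - 2*((½)*(-1))²))) + ((-79 - 111)*(-65 + (-9 - 2*((½)*(-1))²)))*(-125)) = 37183 + ((-190*(-65 + (-9 - 2*(-½)²)))² - 5875 + 156*(-190*(-65 + (-9 - 2*(-½)²))) - 190*(-65 + (-9 - 2*(-½)²))*(-125)) = 37183 + ((-190*(-65 + (-9 - 2*¼)))² - 5875 + 156*(-190*(-65 + (-9 - 2*¼))) - 190*(-65 + (-9 - 2*¼))*(-125)) = 37183 + ((-190*(-65 + (-9 - ½)))² - 5875 + 156*(-190*(-65 + (-9 - ½))) - 190*(-65 + (-9 - ½))*(-125)) = 37183 + ((-190*(-65 - 19/2))² - 5875 + 156*(-190*(-65 - 19/2)) - 190*(-65 - 19/2)*(-125)) = 37183 + ((-190*(-149/2))² - 5875 + 156*(-190*(-149/2)) - 190*(-149/2)*(-125)) = 37183 + (14155² - 5875 + 156*14155 + 14155*(-125)) = 37183 + (200364025 - 5875 + 2208180 - 1769375) = 37183 + 200796955 = 200834138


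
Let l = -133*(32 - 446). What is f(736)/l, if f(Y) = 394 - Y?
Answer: -1/161 ≈ -0.0062112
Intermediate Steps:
l = 55062 (l = -133*(-414) = 55062)
f(736)/l = (394 - 1*736)/55062 = (394 - 736)*(1/55062) = -342*1/55062 = -1/161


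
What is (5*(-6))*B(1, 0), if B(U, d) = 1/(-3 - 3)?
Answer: 5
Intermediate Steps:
B(U, d) = -⅙ (B(U, d) = 1/(-6) = -⅙)
(5*(-6))*B(1, 0) = (5*(-6))*(-⅙) = -30*(-⅙) = 5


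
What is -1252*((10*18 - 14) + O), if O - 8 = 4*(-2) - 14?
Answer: -190304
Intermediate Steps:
O = -14 (O = 8 + (4*(-2) - 14) = 8 + (-8 - 14) = 8 - 22 = -14)
-1252*((10*18 - 14) + O) = -1252*((10*18 - 14) - 14) = -1252*((180 - 14) - 14) = -1252*(166 - 14) = -1252*152 = -190304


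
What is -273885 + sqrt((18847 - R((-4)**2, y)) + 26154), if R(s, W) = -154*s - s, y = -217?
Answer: -273885 + 7*sqrt(969) ≈ -2.7367e+5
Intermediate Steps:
R(s, W) = -155*s
-273885 + sqrt((18847 - R((-4)**2, y)) + 26154) = -273885 + sqrt((18847 - (-155)*(-4)**2) + 26154) = -273885 + sqrt((18847 - (-155)*16) + 26154) = -273885 + sqrt((18847 - 1*(-2480)) + 26154) = -273885 + sqrt((18847 + 2480) + 26154) = -273885 + sqrt(21327 + 26154) = -273885 + sqrt(47481) = -273885 + 7*sqrt(969)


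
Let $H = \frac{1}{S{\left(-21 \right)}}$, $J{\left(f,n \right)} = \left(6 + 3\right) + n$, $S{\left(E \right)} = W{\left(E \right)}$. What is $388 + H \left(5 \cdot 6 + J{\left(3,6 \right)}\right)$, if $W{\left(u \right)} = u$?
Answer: $\frac{2701}{7} \approx 385.86$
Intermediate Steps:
$S{\left(E \right)} = E$
$J{\left(f,n \right)} = 9 + n$
$H = - \frac{1}{21}$ ($H = \frac{1}{-21} = - \frac{1}{21} \approx -0.047619$)
$388 + H \left(5 \cdot 6 + J{\left(3,6 \right)}\right) = 388 - \frac{5 \cdot 6 + \left(9 + 6\right)}{21} = 388 - \frac{30 + 15}{21} = 388 - \frac{15}{7} = \frac{2701}{7}$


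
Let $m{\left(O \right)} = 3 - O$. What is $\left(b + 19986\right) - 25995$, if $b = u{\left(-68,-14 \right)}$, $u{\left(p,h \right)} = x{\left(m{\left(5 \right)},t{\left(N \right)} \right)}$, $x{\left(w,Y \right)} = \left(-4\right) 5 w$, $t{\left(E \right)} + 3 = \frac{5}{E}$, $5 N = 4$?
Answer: $-5969$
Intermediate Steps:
$N = \frac{4}{5}$ ($N = \frac{1}{5} \cdot 4 = \frac{4}{5} \approx 0.8$)
$t{\left(E \right)} = -3 + \frac{5}{E}$
$x{\left(w,Y \right)} = - 20 w$
$u{\left(p,h \right)} = 40$ ($u{\left(p,h \right)} = - 20 \left(3 - 5\right) = \left(-20\right) \left(-2\right) = 40$)
$b = 40$
$\left(b + 19986\right) - 25995 = \left(40 + 19986\right) - 25995 = 20026 - 25995 = -5969$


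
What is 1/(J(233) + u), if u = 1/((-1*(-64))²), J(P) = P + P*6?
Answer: 4096/6680577 ≈ 0.00061312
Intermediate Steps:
J(P) = 7*P (J(P) = P + 6*P = 7*P)
u = 1/4096 (u = 1/(64²) = 1/4096 ≈ 0.00024414)
1/(J(233) + u) = 1/(7*233 + 1/4096) = 1/(1631 + 1/4096) = 1/(6680577/4096) = 4096/6680577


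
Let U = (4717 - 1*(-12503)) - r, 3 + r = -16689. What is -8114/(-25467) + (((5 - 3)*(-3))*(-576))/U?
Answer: 1681370/3998319 ≈ 0.42052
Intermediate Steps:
r = -16692 (r = -3 - 16689 = -16692)
U = 33912 (U = (4717 - 1*(-12503)) - 1*(-16692) = (4717 + 12503) + 16692 = 17220 + 16692 = 33912)
-8114/(-25467) + (((5 - 3)*(-3))*(-576))/U = -8114/(-25467) + (((5 - 3)*(-3))*(-576))/33912 = -8114*(-1/25467) + ((2*(-3))*(-576))*(1/33912) = 8114/25467 - 6*(-576)*(1/33912) = 8114/25467 + 3456*(1/33912) = 8114/25467 + 16/157 = 1681370/3998319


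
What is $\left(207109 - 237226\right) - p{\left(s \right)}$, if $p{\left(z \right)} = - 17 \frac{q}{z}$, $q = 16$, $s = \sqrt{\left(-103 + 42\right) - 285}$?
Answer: $-30117 - \frac{136 i \sqrt{346}}{173} \approx -30117.0 - 14.623 i$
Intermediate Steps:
$s = i \sqrt{346}$ ($s = \sqrt{-61 - 285} = \sqrt{-346} = i \sqrt{346} \approx 18.601 i$)
$p{\left(z \right)} = - \frac{272}{z}$ ($p{\left(z \right)} = - 17 \frac{16}{z} = - \frac{272}{z}$)
$\left(207109 - 237226\right) - p{\left(s \right)} = \left(207109 - 237226\right) - - \frac{272}{i \sqrt{346}} = \left(207109 - 237226\right) - - 272 \left(- \frac{i \sqrt{346}}{346}\right) = -30117 - \frac{136 i \sqrt{346}}{173}$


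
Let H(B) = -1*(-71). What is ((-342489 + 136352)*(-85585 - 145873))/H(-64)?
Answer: 47712057746/71 ≈ 6.7200e+8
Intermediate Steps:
H(B) = 71
((-342489 + 136352)*(-85585 - 145873))/H(-64) = ((-342489 + 136352)*(-85585 - 145873))/71 = -206137*(-231458)*(1/71) = 47712057746*(1/71) = 47712057746/71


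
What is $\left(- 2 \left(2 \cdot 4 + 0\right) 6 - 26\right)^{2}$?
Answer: $14884$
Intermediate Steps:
$\left(- 2 \left(2 \cdot 4 + 0\right) 6 - 26\right)^{2} = \left(- 2 \left(8 + 0\right) 6 - 26\right)^{2} = \left(\left(-2\right) 8 \cdot 6 - 26\right)^{2} = \left(\left(-16\right) 6 - 26\right)^{2} = \left(-96 - 26\right)^{2} = \left(-122\right)^{2} = 14884$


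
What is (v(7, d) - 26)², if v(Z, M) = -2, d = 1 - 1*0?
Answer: 784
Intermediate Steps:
d = 1 (d = 1 + 0 = 1)
(v(7, d) - 26)² = (-2 - 26)² = (-28)² = 784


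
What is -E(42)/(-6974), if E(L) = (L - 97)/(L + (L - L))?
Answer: -5/26628 ≈ -0.00018777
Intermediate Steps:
E(L) = (-97 + L)/L (E(L) = (-97 + L)/(L + 0) = (-97 + L)/L)
-E(42)/(-6974) = -(-97 + 42)/42/(-6974) = -(-55)/42*(-1/6974) = -1*(-55/42)*(-1/6974) = (55/42)*(-1/6974) = -5/26628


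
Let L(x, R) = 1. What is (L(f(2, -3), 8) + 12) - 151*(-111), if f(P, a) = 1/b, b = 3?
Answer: 16774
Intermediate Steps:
f(P, a) = ⅓ (f(P, a) = 1/3 = ⅓)
(L(f(2, -3), 8) + 12) - 151*(-111) = (1 + 12) - 151*(-111) = 13 + 16761 = 16774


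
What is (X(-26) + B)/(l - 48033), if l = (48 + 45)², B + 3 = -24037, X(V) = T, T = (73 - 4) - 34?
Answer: 24005/39384 ≈ 0.60951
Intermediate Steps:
T = 35 (T = 69 - 34 = 35)
X(V) = 35
B = -24040 (B = -3 - 24037 = -24040)
l = 8649 (l = 93² = 8649)
(X(-26) + B)/(l - 48033) = (35 - 24040)/(8649 - 48033) = -24005/(-39384) = -24005*(-1/39384) = 24005/39384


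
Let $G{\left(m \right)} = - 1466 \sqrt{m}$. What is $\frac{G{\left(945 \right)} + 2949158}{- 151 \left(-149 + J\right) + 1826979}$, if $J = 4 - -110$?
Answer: $\frac{1474579}{916132} - \frac{2199 \sqrt{105}}{916132} \approx 1.585$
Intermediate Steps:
$J = 114$ ($J = 4 + 110 = 114$)
$\frac{G{\left(945 \right)} + 2949158}{- 151 \left(-149 + J\right) + 1826979} = \frac{- 1466 \sqrt{945} + 2949158}{- 151 \left(-149 + 114\right) + 1826979} = \frac{- 1466 \cdot 3 \sqrt{105} + 2949158}{\left(-151\right) \left(-35\right) + 1826979} = \frac{- 4398 \sqrt{105} + 2949158}{5285 + 1826979} = \frac{2949158 - 4398 \sqrt{105}}{1832264} = \left(2949158 - 4398 \sqrt{105}\right) \frac{1}{1832264} = \frac{1474579}{916132} - \frac{2199 \sqrt{105}}{916132}$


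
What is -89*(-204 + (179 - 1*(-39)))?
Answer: -1246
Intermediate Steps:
-89*(-204 + (179 - 1*(-39))) = -89*(-204 + (179 + 39)) = -89*(-204 + 218) = -89*14 = -1246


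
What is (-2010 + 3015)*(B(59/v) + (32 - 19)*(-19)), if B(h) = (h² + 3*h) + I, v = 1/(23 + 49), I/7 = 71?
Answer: 18148790490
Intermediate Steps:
I = 497 (I = 7*71 = 497)
v = 1/72 ≈ 0.013889
B(h) = 497 + h² + 3*h (B(h) = (h² + 3*h) + 497 = 497 + h² + 3*h)
(-2010 + 3015)*(B(59/v) + (32 - 19)*(-19)) = (-2010 + 3015)*((497 + (59/(1/72))² + 3*(59/(1/72))) + (32 - 19)*(-19)) = 1005*((497 + (59*72)² + 3*(59*72)) + 13*(-19)) = 1005*((497 + 4248² + 3*4248) - 247) = 1005*((497 + 18045504 + 12744) - 247) = 1005*(18058745 - 247) = 1005*18058498 = 18148790490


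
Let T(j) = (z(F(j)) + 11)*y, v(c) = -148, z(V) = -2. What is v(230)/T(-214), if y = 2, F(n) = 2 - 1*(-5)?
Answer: -74/9 ≈ -8.2222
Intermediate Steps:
F(n) = 7 (F(n) = 2 + 5 = 7)
T(j) = 18 (T(j) = (-2 + 11)*2 = 9*2 = 18)
v(230)/T(-214) = -148/18 = -148*1/18 = -74/9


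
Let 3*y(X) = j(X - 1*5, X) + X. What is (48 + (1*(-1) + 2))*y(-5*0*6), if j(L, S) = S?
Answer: 0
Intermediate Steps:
y(X) = 2*X/3 (y(X) = (X + X)/3 = (2*X)/3 = 2*X/3)
(48 + (1*(-1) + 2))*y(-5*0*6) = (48 + (1*(-1) + 2))*(2*(-5*0*6)/3) = (48 + (-1 + 2))*(2*(0*6)/3) = (48 + 1)*((⅔)*0) = 49*0 = 0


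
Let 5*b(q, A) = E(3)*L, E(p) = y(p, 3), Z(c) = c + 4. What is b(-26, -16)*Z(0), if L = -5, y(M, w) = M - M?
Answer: 0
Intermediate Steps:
y(M, w) = 0
Z(c) = 4 + c
E(p) = 0
b(q, A) = 0 (b(q, A) = (0*(-5))/5 = (⅕)*0 = 0)
b(-26, -16)*Z(0) = 0*(4 + 0) = 0*4 = 0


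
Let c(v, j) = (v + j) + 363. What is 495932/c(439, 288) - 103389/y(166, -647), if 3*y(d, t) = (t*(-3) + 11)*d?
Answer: 80179877897/176597440 ≈ 454.03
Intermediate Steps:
c(v, j) = 363 + j + v (c(v, j) = (j + v) + 363 = 363 + j + v)
y(d, t) = d*(11 - 3*t)/3 (y(d, t) = ((t*(-3) + 11)*d)/3 = ((-3*t + 11)*d)/3 = ((11 - 3*t)*d)/3 = (d*(11 - 3*t))/3 = d*(11 - 3*t)/3)
495932/c(439, 288) - 103389/y(166, -647) = 495932/(363 + 288 + 439) - 103389*3/(166*(11 - 3*(-647))) = 495932/1090 - 103389*3/(166*(11 + 1941)) = 495932*(1/1090) - 103389/((1/3)*166*1952) = 247966/545 - 103389/324032/3 = 247966/545 - 103389*3/324032 = 247966/545 - 310167/324032 = 80179877897/176597440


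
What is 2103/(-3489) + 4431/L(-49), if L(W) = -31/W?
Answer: 252487666/36053 ≈ 7003.2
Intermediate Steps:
2103/(-3489) + 4431/L(-49) = 2103/(-3489) + 4431/((-31/(-49))) = 2103*(-1/3489) + 4431/((-31*(-1/49))) = -701/1163 + 4431/(31/49) = -701/1163 + 4431*(49/31) = -701/1163 + 217119/31 = 252487666/36053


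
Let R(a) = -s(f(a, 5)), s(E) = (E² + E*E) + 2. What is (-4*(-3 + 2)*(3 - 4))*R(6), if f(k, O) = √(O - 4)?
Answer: 16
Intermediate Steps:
f(k, O) = √(-4 + O)
s(E) = 2 + 2*E² (s(E) = (E² + E²) + 2 = 2*E² + 2 = 2 + 2*E²)
R(a) = -4 (R(a) = -(2 + 2*(√(-4 + 5))²) = -(2 + 2*(√1)²) = -(2 + 2*1²) = -(2 + 2*1) = -(2 + 2) = -1*4 = -4)
(-4*(-3 + 2)*(3 - 4))*R(6) = -4*(-3 + 2)*(3 - 4)*(-4) = -(-4)*(-1)*(-4) = -4*1*(-4) = -4*(-4) = 16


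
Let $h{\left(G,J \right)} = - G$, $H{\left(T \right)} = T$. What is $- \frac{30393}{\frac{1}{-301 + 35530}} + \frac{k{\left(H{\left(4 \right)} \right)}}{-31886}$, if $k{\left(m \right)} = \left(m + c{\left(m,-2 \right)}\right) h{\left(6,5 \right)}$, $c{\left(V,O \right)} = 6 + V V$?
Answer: $- \frac{17070409197093}{15943} \approx -1.0707 \cdot 10^{9}$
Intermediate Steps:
$c{\left(V,O \right)} = 6 + V^{2}$
$k{\left(m \right)} = -36 - 6 m - 6 m^{2}$ ($k{\left(m \right)} = \left(m + \left(6 + m^{2}\right)\right) \left(\left(-1\right) 6\right) = \left(6 + m + m^{2}\right) \left(-6\right) = -36 - 6 m - 6 m^{2}$)
$- \frac{30393}{\frac{1}{-301 + 35530}} + \frac{k{\left(H{\left(4 \right)} \right)}}{-31886} = - \frac{30393}{\frac{1}{-301 + 35530}} + \frac{-36 - 24 - 6 \cdot 4^{2}}{-31886} = - \frac{30393}{\frac{1}{35229}} + \left(-36 - 24 - 96\right) \left(- \frac{1}{31886}\right) = - 30393 \frac{1}{\frac{1}{35229}} + \left(-36 - 24 - 96\right) \left(- \frac{1}{31886}\right) = \left(-30393\right) 35229 - - \frac{78}{15943} = -1070714997 + \frac{78}{15943} = - \frac{17070409197093}{15943}$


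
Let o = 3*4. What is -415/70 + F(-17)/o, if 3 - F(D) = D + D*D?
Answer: -2381/84 ≈ -28.345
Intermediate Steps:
o = 12
F(D) = 3 - D - D² (F(D) = 3 - (D + D*D) = 3 - (D + D²) = 3 + (-D - D²) = 3 - D - D²)
-415/70 + F(-17)/o = -415/70 + (3 - 1*(-17) - 1*(-17)²)/12 = -415*1/70 + (3 + 17 - 1*289)*(1/12) = -83/14 + (3 + 17 - 289)*(1/12) = -83/14 - 269*1/12 = -83/14 - 269/12 = -2381/84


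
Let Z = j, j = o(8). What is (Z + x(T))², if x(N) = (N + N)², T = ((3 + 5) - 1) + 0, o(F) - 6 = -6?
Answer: 38416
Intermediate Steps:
o(F) = 0 (o(F) = 6 - 6 = 0)
T = 7 (T = (8 - 1) + 0 = 7 + 0 = 7)
j = 0
Z = 0
x(N) = 4*N² (x(N) = (2*N)² = 4*N²)
(Z + x(T))² = (0 + 4*7²)² = (0 + 4*49)² = (0 + 196)² = 196² = 38416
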